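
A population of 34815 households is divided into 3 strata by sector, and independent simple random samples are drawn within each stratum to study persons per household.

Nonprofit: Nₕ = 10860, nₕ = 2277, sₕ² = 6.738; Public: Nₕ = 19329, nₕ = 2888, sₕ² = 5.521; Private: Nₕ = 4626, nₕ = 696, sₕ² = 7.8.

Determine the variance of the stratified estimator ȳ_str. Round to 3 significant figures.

Var(ȳ_str) = Σₕ Wₕ²(1 − fₕ)sₕ²/nₕ with Wₕ = Nₕ/N, N = 34815.
Nonprofit: Wₕ = 0.31193451; term = 0.31193451²·(1 − 0.20966851)·6.738/2277 = 2.2756429 × 10^-4.
Public: Wₕ = 0.55519173; term = 0.55519173²·(1 − 0.14941280)·5.521/2888 = 5.0121652 × 10^-4.
Private: Wₕ = 0.13287376; term = 0.13287376²·(1 − 0.15045396)·7.8/696 = 1.6809343 × 10^-4.
Sum = 8.9687424 × 10^-4.

8.97 × 10^-4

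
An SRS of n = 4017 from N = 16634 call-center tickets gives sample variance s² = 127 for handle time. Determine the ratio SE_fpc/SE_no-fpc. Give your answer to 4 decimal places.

f = n/N = 4017/16634 = 0.24149333.
SE_no-fpc = √(s²/n) = 0.17780786; SE_fpc = √((1−f)s²/n) = 0.15485693.
Ratio = √(1−f) = 0.87092289.

0.8709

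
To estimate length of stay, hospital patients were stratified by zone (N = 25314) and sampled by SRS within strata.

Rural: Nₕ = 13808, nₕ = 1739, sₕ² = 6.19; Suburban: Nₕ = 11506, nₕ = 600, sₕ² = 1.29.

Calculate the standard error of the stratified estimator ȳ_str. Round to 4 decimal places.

Var(ȳ_str) = Σₕ Wₕ²(1 − fₕ)sₕ²/nₕ with Wₕ = Nₕ/N, N = 25314.
Rural: Wₕ = 0.54546891; term = 0.54546891²·(1 − 0.12594148)·6.19/1739 = 9.2570281 × 10^-4.
Suburban: Wₕ = 0.45453109; term = 0.45453109²·(1 − 0.05214671)·1.29/600 = 4.2102392 × 10^-4.
Sum = 0.0013467267.
SE = √(0.0013467267) = 0.0367.

0.0367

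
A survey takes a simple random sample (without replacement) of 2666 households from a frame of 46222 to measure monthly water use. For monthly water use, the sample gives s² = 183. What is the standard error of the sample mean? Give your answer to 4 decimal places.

0.2543

Under SRS without replacement, Var(ȳ) = (1 − f)·s²/n with f = n/N = 2666/46222 = 0.05767816.
Var(ȳ) = (1 − 0.05767816)·183/2666 = 0.94232184·0.068642161 = 0.064683007.
SE(ȳ) = √(0.064683007) = 0.2543.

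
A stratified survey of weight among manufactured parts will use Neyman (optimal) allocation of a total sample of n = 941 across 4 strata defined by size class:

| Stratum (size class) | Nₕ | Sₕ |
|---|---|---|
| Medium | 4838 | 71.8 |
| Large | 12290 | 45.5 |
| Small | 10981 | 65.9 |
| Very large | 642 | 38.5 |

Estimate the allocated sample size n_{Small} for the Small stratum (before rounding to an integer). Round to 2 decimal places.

Neyman allocation: nₕ = n·NₕSₕ / Σⱼ NⱼSⱼ.
Σ NⱼSⱼ = 4838·71.8 + 12290·45.5 + 10981·65.9 + 642·38.5 = 1.6549283 × 10^6.
n_{Small} = 941·10981·65.9 / (1.6549283 × 10^6) = 411.47.

411.47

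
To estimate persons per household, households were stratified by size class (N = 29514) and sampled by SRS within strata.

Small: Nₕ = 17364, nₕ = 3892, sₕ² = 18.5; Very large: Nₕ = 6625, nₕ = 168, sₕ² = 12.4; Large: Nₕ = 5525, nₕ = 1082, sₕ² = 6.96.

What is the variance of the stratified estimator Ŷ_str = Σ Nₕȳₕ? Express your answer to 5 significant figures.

Var(Ŷ_str) = Σₕ Nₕ²(1 − fₕ)sₕ²/nₕ.
Small: 17364²·(1 − 3892/17364)·18.5/3892 = 1.1119385 × 10^6.
Very large: 6625²·(1 − 168/6625)·12.4/168 = 3.1573961 × 10^6.
Large: 5525²·(1 − 1082/5525)·6.96/1082 = 157903.07.
Sum = 4.4272377 × 10^6.

4.4272 × 10^6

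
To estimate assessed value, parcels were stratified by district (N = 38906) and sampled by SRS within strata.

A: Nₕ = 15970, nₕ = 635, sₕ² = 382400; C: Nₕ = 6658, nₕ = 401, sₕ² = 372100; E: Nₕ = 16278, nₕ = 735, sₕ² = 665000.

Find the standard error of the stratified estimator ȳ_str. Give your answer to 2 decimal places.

Var(ȳ_str) = Σₕ Wₕ²(1 − fₕ)sₕ²/nₕ with Wₕ = Nₕ/N, N = 38906.
A: Wₕ = 0.41047653; term = 0.41047653²·(1 − 0.03976205)·382400/635 = 97.431568.
C: Wₕ = 0.17113042; term = 0.17113042²·(1 − 0.06022830)·372100/401 = 25.538306.
E: Wₕ = 0.41839305; term = 0.41839305²·(1 − 0.04515297)·665000/735 = 151.22968.
Sum = 274.19955.
SE = √(274.19955) = 16.56.

16.56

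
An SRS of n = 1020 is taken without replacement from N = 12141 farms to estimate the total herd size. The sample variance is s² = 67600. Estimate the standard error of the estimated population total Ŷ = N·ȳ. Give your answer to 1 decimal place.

Var(Ŷ) = N²·Var(ȳ) = N²·(1 − n/N)·s²/n.
f = 1020/12141 = 0.08401285; Var(ȳ) = 0.91598715·67600/1020 = 60.706599.
Var(Ŷ) = 12141² · 60.706599 = 8.9483883 × 10^9.
SE(Ŷ) = √(8.9483883 × 10^9) = 94595.9.

94595.9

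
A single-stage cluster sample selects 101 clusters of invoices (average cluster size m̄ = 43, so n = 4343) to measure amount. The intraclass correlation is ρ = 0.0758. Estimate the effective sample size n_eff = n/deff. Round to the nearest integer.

deff = 1 + (43 − 1)·0.0758 = 1 + 3.1836 = 4.1836.
n_eff = 4343 / 4.1836 = 1038.

1038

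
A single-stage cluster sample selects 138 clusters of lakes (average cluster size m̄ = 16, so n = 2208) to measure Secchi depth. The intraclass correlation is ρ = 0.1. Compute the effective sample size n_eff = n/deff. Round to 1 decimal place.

883.2

deff = 1 + (16 − 1)·0.1 = 1 + 1.5 = 2.5.
n_eff = 2208 / 2.5 = 883.2.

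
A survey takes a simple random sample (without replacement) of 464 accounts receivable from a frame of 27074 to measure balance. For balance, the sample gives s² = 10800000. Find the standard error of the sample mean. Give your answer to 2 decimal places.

Under SRS without replacement, Var(ȳ) = (1 − f)·s²/n with f = n/N = 464/27074 = 0.01713821.
Var(ȳ) = (1 − 0.01713821)·10800000/464 = 0.98286179·23275.862 = 22876.955.
SE(ȳ) = √(22876.955) = 151.25.

151.25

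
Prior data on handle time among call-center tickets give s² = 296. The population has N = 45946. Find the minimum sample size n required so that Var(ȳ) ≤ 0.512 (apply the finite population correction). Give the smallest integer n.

571

Without fpc, n₀ = s²/D = 296/0.512 = 578.1250.
With fpc, (1 − n/N)·s²/n ≤ D requires n ≥ n₀/(1 + n₀/N) = 578.1250/(1 + 578.1250/45946) = 570.9410.
Rounding up, n = 571.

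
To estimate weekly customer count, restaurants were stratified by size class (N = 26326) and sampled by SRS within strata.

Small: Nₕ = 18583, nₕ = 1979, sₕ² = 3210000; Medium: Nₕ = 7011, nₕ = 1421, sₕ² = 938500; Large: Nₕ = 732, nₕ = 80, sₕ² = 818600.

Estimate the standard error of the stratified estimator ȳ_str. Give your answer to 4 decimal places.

27.6862

Var(ȳ_str) = Σₕ Wₕ²(1 − fₕ)sₕ²/nₕ with Wₕ = Nₕ/N, N = 26326.
Small: Wₕ = 0.70588012; term = 0.70588012²·(1 − 0.10649518)·3210000/1979 = 722.1344.
Medium: Wₕ = 0.26631467; term = 0.26631467²·(1 − 0.20268150)·938500/1421 = 37.347559.
Large: Wₕ = 0.02780521; term = 0.02780521²·(1 − 0.10928962)·818600/80 = 7.0464549.
Sum = 766.52841.
SE = √(766.52841) = 27.6862.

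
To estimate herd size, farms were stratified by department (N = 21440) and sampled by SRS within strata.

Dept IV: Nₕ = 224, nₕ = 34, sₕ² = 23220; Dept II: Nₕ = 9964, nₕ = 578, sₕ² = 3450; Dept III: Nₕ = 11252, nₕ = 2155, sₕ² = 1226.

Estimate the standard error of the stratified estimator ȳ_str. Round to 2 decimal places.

1.19

Var(ȳ_str) = Σₕ Wₕ²(1 − fₕ)sₕ²/nₕ with Wₕ = Nₕ/N, N = 21440.
Dept IV: Wₕ = 0.01044776; term = 0.01044776²·(1 − 0.15178571)·23220/34 = 0.063231772.
Dept II: Wₕ = 0.46473881; term = 0.46473881²·(1 − 0.05800883)·3450/578 = 1.2143838.
Dept III: Wₕ = 0.52481343; term = 0.52481343²·(1 − 0.19152151)·1226/2155 = 0.12668394.
Sum = 1.4042995.
SE = √(1.4042995) = 1.19.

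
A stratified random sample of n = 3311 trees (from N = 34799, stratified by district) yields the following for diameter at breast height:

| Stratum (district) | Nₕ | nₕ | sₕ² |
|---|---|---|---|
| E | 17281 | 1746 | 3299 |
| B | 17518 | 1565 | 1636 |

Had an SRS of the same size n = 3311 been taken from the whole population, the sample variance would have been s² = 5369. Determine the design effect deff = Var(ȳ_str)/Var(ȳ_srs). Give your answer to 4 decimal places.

Var(ȳ_str) = Σ Wₕ²(1−fₕ)sₕ²/nₕ with Wₕ = Nₕ/34799:
  E: (17281/34799)²·(1−1746/17281)·3299/1746 = 0.41887523
  B: (17518/34799)²·(1−1565/17518)·1636/1565 = 0.24124722
  → Var(ȳ_str) = 0.66012245.
Var(ȳ_srs) = (1 − 3311/34799)·5369/3311 = 1.4672784.
deff = 0.66012245 / 1.4672784 = 0.4499.

0.4499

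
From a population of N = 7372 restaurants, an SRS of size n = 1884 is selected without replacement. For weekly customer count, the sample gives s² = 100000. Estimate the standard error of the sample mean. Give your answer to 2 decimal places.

Under SRS without replacement, Var(ȳ) = (1 − f)·s²/n with f = n/N = 1884/7372 = 0.25556158.
Var(ȳ) = (1 − 0.25556158)·100000/1884 = 0.74443842·53.078556 = 39.513716.
SE(ȳ) = √(39.513716) = 6.29.

6.29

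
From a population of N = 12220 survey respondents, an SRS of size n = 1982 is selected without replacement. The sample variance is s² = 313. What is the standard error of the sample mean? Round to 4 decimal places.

0.3637

Under SRS without replacement, Var(ȳ) = (1 − f)·s²/n with f = n/N = 1982/12220 = 0.16219313.
Var(ȳ) = (1 − 0.16219313)·313/1982 = 0.83780687·0.15792129 = 0.13230754.
SE(ȳ) = √(0.13230754) = 0.3637.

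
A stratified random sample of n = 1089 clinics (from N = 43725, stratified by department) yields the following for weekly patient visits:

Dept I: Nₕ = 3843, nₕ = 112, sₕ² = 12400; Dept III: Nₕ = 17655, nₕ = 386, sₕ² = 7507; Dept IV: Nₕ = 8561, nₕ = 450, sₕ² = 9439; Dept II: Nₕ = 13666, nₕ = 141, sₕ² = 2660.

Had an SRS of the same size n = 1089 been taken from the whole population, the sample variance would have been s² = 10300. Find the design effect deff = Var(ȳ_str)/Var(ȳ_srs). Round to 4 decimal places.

0.7067

Var(ȳ_str) = Σ Wₕ²(1−fₕ)sₕ²/nₕ with Wₕ = Nₕ/43725:
  Dept I: (3843/43725)²·(1−112/3843)·12400/112 = 0.83030884
  Dept III: (17655/43725)²·(1−386/17655)·7507/386 = 3.1013757
  Dept IV: (8561/43725)²·(1−450/8561)·9439/450 = 0.76182064
  Dept II: (13666/43725)²·(1−141/13666)·2660/141 = 1.8238183
  → Var(ȳ_str) = 6.5173235.
Var(ȳ_srs) = (1 − 1089/43725)·10300/1089 = 9.2226554.
deff = 6.5173235 / 9.2226554 = 0.7067.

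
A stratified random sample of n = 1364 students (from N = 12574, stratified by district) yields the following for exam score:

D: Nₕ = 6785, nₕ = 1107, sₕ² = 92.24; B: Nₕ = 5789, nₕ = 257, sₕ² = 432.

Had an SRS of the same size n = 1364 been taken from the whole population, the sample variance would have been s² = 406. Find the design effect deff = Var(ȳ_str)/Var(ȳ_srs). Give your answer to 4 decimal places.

1.3596

Var(ȳ_str) = Σ Wₕ²(1−fₕ)sₕ²/nₕ with Wₕ = Nₕ/12574:
  D: (6785/12574)²·(1−1107/6785)·92.24/1107 = 0.020303458
  B: (5789/12574)²·(1−257/5789)·432/257 = 0.3404783
  → Var(ȳ_str) = 0.36078176.
Var(ȳ_srs) = (1 − 1364/12574)·406/1364 = 0.26536511.
deff = 0.36078176 / 0.26536511 = 1.3596.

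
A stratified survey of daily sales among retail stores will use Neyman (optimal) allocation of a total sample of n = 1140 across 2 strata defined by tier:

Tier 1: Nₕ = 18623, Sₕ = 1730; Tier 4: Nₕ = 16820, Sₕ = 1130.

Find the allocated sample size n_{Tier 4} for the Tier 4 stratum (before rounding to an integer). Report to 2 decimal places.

422.99

Neyman allocation: nₕ = n·NₕSₕ / Σⱼ NⱼSⱼ.
Σ NⱼSⱼ = 18623·1730 + 16820·1130 = 5.122439 × 10^7.
n_{Tier 4} = 1140·16820·1130 / (5.122439 × 10^7) = 422.99.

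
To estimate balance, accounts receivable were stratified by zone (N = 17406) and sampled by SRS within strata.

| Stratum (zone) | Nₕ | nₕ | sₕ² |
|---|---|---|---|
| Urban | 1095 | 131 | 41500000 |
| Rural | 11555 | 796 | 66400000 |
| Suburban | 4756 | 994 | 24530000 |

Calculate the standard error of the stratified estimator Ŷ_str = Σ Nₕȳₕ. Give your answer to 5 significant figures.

3.3386 × 10^6

Var(Ŷ_str) = Σₕ Nₕ²(1 − fₕ)sₕ²/nₕ.
Urban: 1095²·(1 − 131/1095)·41500000/131 = 3.344013 × 10^11.
Rural: 11555²·(1 − 796/11555)·66400000/796 = 1.0370432 × 10^13.
Suburban: 4756²·(1 − 994/4756)·24530000/994 = 4.4154178 × 10^11.
Sum = 1.1146375 × 10^13.
SE = √(1.1146375 × 10^13) = 3.3386 × 10^6.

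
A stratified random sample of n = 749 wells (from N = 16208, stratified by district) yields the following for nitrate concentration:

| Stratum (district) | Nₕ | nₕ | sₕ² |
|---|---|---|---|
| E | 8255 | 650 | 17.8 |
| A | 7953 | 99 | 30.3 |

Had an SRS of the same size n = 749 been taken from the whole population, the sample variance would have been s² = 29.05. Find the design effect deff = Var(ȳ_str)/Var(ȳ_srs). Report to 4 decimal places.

Var(ȳ_str) = Σ Wₕ²(1−fₕ)sₕ²/nₕ with Wₕ = Nₕ/16208:
  E: (8255/16208)²·(1−650/8255)·17.8/650 = 0.0065443133
  A: (7953/16208)²·(1−99/7953)·30.3/99 = 0.07277303
  → Var(ȳ_str) = 0.079317343.
Var(ȳ_srs) = (1 − 749/16208)·29.05/749 = 0.036992722.
deff = 0.079317343 / 0.036992722 = 2.1441.

2.1441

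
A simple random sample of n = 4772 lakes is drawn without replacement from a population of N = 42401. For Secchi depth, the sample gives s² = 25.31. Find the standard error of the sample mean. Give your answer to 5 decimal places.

0.06861

Under SRS without replacement, Var(ȳ) = (1 − f)·s²/n with f = n/N = 4772/42401 = 0.11254452.
Var(ȳ) = (1 − 0.11254452)·25.31/4772 = 0.88745548·0.0053038558 = 0.0047069359.
SE(ȳ) = √(0.0047069359) = 0.06861.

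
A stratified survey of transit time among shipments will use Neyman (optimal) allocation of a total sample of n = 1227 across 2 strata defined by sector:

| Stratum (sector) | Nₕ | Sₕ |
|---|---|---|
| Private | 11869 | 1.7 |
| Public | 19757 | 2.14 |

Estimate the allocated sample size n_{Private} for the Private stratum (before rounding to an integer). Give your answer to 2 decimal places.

396.39

Neyman allocation: nₕ = n·NₕSₕ / Σⱼ NⱼSⱼ.
Σ NⱼSⱼ = 11869·1.7 + 19757·2.14 = 62457.28.
n_{Private} = 1227·11869·1.7 / 62457.28 = 396.39.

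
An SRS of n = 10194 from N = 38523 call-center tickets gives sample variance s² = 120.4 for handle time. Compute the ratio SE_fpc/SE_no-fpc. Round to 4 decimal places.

f = n/N = 10194/38523 = 0.26462114.
SE_no-fpc = √(s²/n) = 0.10867782; SE_fpc = √((1−f)s²/n) = 0.093195834.
Ratio = √(1−f) = 0.85754234.

0.8575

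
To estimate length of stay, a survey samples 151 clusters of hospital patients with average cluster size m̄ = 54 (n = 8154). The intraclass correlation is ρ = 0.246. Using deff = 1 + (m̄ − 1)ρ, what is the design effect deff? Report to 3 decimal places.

deff = 1 + (54 − 1)·0.246 = 1 + 13.038 = 14.038.

14.038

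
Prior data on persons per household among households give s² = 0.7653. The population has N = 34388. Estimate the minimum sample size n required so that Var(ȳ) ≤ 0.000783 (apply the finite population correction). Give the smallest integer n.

951

Without fpc, n₀ = s²/D = 0.7653/0.000783 = 977.3946.
With fpc, (1 − n/N)·s²/n ≤ D requires n ≥ n₀/(1 + n₀/N) = 977.3946/(1 + 977.3946/34388) = 950.3823.
Rounding up, n = 951.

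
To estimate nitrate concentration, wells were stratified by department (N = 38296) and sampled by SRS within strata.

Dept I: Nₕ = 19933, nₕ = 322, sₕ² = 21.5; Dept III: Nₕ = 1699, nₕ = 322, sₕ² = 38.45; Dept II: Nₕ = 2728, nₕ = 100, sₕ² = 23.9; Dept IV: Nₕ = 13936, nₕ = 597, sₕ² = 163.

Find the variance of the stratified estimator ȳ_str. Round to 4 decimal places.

Var(ȳ_str) = Σₕ Wₕ²(1 − fₕ)sₕ²/nₕ with Wₕ = Nₕ/N, N = 38296.
Dept I: Wₕ = 0.52049822; term = 0.52049822²·(1 − 0.01615412)·21.5/322 = 0.017797056.
Dept III: Wₕ = 0.04436495; term = 0.04436495²·(1 − 0.18952325)·38.45/322 = 1.9048508 × 10^-4.
Dept II: Wₕ = 0.07123459; term = 0.07123459²·(1 − 0.03665689)·23.9/100 = 0.0011683173.
Dept IV: Wₕ = 0.36390224; term = 0.36390224²·(1 − 0.04283869)·163/597 = 0.034607311.
Sum = 0.053763169.

0.0538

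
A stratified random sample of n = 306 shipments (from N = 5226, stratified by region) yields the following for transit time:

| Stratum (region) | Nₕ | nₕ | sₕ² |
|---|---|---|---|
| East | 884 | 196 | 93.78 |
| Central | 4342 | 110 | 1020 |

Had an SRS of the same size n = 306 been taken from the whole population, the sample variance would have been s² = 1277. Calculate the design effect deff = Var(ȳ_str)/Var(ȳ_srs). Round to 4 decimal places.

Var(ȳ_str) = Σ Wₕ²(1−fₕ)sₕ²/nₕ with Wₕ = Nₕ/5226:
  East: (884/5226)²·(1−196/884)·93.78/196 = 0.010655064
  Central: (4342/5226)²·(1−110/4342)·1020/110 = 6.2388444
  → Var(ȳ_str) = 6.2494995.
Var(ȳ_srs) = (1 − 306/5226)·1277/306 = 3.9288475.
deff = 6.2494995 / 3.9288475 = 1.5907.

1.5907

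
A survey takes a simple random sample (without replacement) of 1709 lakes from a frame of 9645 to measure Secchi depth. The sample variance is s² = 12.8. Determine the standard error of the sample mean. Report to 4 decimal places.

Under SRS without replacement, Var(ȳ) = (1 − f)·s²/n with f = n/N = 1709/9645 = 0.17719025.
Var(ȳ) = (1 − 0.17719025)·12.8/1709 = 0.82280975·0.0074897601 = 0.0061626476.
SE(ȳ) = √(0.0061626476) = 0.0785.

0.0785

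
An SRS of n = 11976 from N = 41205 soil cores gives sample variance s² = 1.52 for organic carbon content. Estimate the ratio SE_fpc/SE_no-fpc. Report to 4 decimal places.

0.8422

f = n/N = 11976/41205 = 0.29064434.
SE_no-fpc = √(s²/n) = 0.0112659; SE_fpc = √((1−f)s²/n) = 0.0094885078.
Ratio = √(1−f) = 0.84223255.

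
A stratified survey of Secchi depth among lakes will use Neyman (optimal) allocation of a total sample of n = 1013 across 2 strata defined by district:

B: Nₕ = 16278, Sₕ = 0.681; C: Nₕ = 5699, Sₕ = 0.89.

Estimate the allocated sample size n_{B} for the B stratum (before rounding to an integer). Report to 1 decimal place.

Neyman allocation: nₕ = n·NₕSₕ / Σⱼ NⱼSⱼ.
Σ NⱼSⱼ = 16278·0.681 + 5699·0.89 = 16157.428.
n_{B} = 1013·16278·0.681 / 16157.428 = 695.0.

695.0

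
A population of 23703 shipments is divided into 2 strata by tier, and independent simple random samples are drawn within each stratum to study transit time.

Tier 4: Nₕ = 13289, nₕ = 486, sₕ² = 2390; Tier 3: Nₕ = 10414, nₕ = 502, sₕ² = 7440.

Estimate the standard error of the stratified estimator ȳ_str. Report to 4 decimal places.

2.0524

Var(ȳ_str) = Σₕ Wₕ²(1 − fₕ)sₕ²/nₕ with Wₕ = Nₕ/N, N = 23703.
Tier 4: Wₕ = 0.56064633; term = 0.56064633²·(1 − 0.03657160)·2390/486 = 1.4892206.
Tier 3: Wₕ = 0.43935367; term = 0.43935367²·(1 − 0.04820434)·7440/502 = 2.7229612.
Sum = 4.2121818.
SE = √(4.2121818) = 2.0524.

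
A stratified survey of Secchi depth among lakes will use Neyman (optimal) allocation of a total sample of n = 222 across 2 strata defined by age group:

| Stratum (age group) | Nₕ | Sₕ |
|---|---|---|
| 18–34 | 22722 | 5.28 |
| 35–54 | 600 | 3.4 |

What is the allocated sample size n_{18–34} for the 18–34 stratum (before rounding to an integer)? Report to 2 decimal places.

218.29

Neyman allocation: nₕ = n·NₕSₕ / Σⱼ NⱼSⱼ.
Σ NⱼSⱼ = 22722·5.28 + 600·3.4 = 122012.16.
n_{18–34} = 222·22722·5.28 / 122012.16 = 218.29.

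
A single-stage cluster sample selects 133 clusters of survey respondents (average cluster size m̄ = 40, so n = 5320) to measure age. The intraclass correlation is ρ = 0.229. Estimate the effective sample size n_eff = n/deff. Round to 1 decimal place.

deff = 1 + (40 − 1)·0.229 = 1 + 8.931 = 9.931.
n_eff = 5320 / 9.931 = 535.7.

535.7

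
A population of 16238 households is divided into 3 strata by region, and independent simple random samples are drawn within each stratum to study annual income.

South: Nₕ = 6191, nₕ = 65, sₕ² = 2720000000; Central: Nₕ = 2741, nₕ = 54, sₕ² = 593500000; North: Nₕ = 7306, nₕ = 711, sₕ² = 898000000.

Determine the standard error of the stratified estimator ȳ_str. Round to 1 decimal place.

2560.6

Var(ȳ_str) = Σₕ Wₕ²(1 − fₕ)sₕ²/nₕ with Wₕ = Nₕ/N, N = 16238.
South: Wₕ = 0.38126617; term = 0.38126617²·(1 − 0.01049911)·2720000000/65 = 6.0190544 × 10^6.
Central: Wₕ = 0.16880158; term = 0.16880158²·(1 − 0.01970084)·593500000/54 = 307000.15.
North: Wₕ = 0.44993226; term = 0.44993226²·(1 − 0.09731727)·898000000/711 = 230800.17.
Sum = 6.5568547 × 10^6.
SE = √(6.5568547 × 10^6) = 2560.6.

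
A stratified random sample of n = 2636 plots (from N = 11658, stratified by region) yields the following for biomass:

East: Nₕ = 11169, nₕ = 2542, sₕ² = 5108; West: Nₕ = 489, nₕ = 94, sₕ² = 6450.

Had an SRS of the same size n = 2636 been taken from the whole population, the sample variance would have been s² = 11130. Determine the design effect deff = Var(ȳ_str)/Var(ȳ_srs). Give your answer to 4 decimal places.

Var(ȳ_str) = Σ Wₕ²(1−fₕ)sₕ²/nₕ with Wₕ = Nₕ/11658:
  East: (11169/11658)²·(1−2542/11169)·5108/2542 = 1.4246275
  West: (489/11658)²·(1−94/489)·6450/94 = 0.097519107
  → Var(ȳ_str) = 1.5221466.
Var(ȳ_srs) = (1 − 2636/11658)·11130/2636 = 3.2675973.
deff = 1.5221466 / 3.2675973 = 0.4658.

0.4658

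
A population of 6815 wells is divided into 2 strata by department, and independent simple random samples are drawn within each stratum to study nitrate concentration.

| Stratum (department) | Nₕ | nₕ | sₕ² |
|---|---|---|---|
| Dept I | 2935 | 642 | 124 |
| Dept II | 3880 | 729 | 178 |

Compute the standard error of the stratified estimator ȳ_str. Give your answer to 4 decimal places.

Var(ȳ_str) = Σₕ Wₕ²(1 − fₕ)sₕ²/nₕ with Wₕ = Nₕ/N, N = 6815.
Dept I: Wₕ = 0.43066764; term = 0.43066764²·(1 − 0.21873935)·124/642 = 0.027987693.
Dept II: Wₕ = 0.56933236; term = 0.56933236²·(1 − 0.18788660)·178/729 = 0.064274822.
Sum = 0.092262515.
SE = √(0.092262515) = 0.3037.

0.3037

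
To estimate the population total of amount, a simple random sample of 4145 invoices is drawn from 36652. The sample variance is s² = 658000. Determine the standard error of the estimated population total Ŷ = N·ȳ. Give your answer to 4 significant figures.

434900

Var(Ŷ) = N²·Var(ȳ) = N²·(1 − n/N)·s²/n.
f = 4145/36652 = 0.11309069; Var(ȳ) = 0.88690931·658000/4145 = 140.79284.
Var(Ŷ) = 36652² · 140.79284 = 1.8913675 × 10^11.
SE(Ŷ) = √(1.8913675 × 10^11) = 434900.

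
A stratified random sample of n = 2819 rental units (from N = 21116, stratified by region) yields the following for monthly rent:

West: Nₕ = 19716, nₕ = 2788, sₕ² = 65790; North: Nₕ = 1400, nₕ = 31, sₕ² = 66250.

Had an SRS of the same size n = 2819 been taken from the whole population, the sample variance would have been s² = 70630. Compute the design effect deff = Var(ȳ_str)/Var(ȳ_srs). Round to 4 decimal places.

1.2367

Var(ȳ_str) = Σ Wₕ²(1−fₕ)sₕ²/nₕ with Wₕ = Nₕ/21116:
  West: (19716/21116)²·(1−2788/19716)·65790/2788 = 17.663155
  North: (1400/21116)²·(1−31/1400)·66250/31 = 9.1861253
  → Var(ȳ_str) = 26.84928.
Var(ȳ_srs) = (1 − 2819/21116)·70630/2819 = 21.710127.
deff = 26.84928 / 21.710127 = 1.2367.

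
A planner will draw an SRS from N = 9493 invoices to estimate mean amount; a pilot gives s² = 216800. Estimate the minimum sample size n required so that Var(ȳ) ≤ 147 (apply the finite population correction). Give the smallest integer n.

Without fpc, n₀ = s²/D = 216800/147 = 1474.8299.
With fpc, (1 − n/N)·s²/n ≤ D requires n ≥ n₀/(1 + n₀/N) = 1474.8299/(1 + 1474.8299/9493) = 1276.5114.
Rounding up, n = 1277.

1277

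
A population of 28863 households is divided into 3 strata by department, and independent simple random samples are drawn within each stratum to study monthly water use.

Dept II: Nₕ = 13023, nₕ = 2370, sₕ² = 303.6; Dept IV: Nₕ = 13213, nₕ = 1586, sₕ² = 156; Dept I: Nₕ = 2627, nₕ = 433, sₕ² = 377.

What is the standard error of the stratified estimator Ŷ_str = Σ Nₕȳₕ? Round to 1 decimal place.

Var(Ŷ_str) = Σₕ Nₕ²(1 − fₕ)sₕ²/nₕ.
Dept II: 13023²·(1 − 2370/13023)·303.6/2370 = 1.7772003 × 10^7.
Dept IV: 13213²·(1 − 1586/13213)·156/1586 = 1.5110907 × 10^7.
Dept I: 2627²·(1 − 433/2627)·377/433 = 5.0182252 × 10^6.
Sum = 3.7901135 × 10^7.
SE = √(3.7901135 × 10^7) = 6156.4.

6156.4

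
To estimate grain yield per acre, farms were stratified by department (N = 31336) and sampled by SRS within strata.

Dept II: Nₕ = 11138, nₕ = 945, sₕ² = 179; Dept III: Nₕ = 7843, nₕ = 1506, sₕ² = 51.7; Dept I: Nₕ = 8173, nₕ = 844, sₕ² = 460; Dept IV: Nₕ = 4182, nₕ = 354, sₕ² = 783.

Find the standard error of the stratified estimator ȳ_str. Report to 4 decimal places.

Var(ȳ_str) = Σₕ Wₕ²(1 − fₕ)sₕ²/nₕ with Wₕ = Nₕ/N, N = 31336.
Dept II: Wₕ = 0.35543784; term = 0.35543784²·(1 − 0.08484468)·179/945 = 0.021899961.
Dept III: Wₕ = 0.25028721; term = 0.25028721²·(1 − 0.19201836)·51.7/1506 = 0.0017375783.
Dept I: Wₕ = 0.26081823; term = 0.26081823²·(1 − 0.10326685)·460/844 = 0.033247155.
Dept IV: Wₕ = 0.13345673; term = 0.13345673²·(1 − 0.08464849)·783/354 = 0.036060134.
Sum = 0.092944828.
SE = √(0.092944828) = 0.3049.

0.3049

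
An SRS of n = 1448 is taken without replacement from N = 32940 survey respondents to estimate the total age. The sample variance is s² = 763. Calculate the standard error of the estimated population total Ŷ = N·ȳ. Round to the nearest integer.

Var(Ŷ) = N²·Var(ȳ) = N²·(1 − n/N)·s²/n.
f = 1448/32940 = 0.04395871; Var(ȳ) = 0.95604129·763/1448 = 0.50377037.
Var(Ŷ) = 32940² · 0.50377037 = 5.4661282 × 10^8.
SE(Ŷ) = √(5.4661282 × 10^8) = 23380.

23380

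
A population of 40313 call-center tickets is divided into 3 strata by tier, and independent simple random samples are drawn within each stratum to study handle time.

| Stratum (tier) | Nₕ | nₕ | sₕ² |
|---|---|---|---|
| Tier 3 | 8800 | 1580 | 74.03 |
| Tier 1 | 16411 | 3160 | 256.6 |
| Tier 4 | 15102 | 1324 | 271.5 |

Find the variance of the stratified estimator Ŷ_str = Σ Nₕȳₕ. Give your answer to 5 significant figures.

Var(Ŷ_str) = Σₕ Nₕ²(1 − fₕ)sₕ²/nₕ.
Tier 3: 8800²·(1 − 1580/8800)·74.03/1580 = 2.9769431 × 10^6.
Tier 1: 16411²·(1 − 3160/16411)·256.6/3160 = 1.7658478 × 10^7.
Tier 4: 15102²·(1 − 1324/15102)·271.5/1324 = 4.2668021 × 10^7.
Sum = 6.3303442 × 10^7.

6.3303 × 10^7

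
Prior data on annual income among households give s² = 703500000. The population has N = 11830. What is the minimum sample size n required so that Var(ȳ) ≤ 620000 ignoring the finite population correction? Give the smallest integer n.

Without fpc, n₀ = s²/D = 703500000/620000 = 1134.6774.
Rounding up, n = 1135.

1135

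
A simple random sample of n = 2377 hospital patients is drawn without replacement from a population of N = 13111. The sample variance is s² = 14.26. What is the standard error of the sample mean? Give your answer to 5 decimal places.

0.07008

Under SRS without replacement, Var(ȳ) = (1 − f)·s²/n with f = n/N = 2377/13111 = 0.18129815.
Var(ȳ) = (1 − 0.18129815)·14.26/2377 = 0.81870185·0.0059991586 = 0.0049115223.
SE(ȳ) = √(0.0049115223) = 0.07008.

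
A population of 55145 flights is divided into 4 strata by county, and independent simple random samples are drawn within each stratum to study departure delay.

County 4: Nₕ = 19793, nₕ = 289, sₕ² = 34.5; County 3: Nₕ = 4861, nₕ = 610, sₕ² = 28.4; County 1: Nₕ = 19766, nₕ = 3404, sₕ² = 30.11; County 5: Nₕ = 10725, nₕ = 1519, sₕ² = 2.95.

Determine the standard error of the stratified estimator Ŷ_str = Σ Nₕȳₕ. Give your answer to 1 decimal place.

Var(Ŷ_str) = Σₕ Nₕ²(1 − fₕ)sₕ²/nₕ.
County 4: 19793²·(1 − 289/19793)·34.5/289 = 4.6084679 × 10^7.
County 3: 4861²·(1 − 610/4861)·28.4/610 = 962066.81.
County 1: 19766²·(1 − 3404/19766)·30.11/3404 = 2.8607268 × 10^6.
County 5: 10725²·(1 − 1519/10725)·2.95/1519 = 191748.74.
Sum = 5.0099221 × 10^7.
SE = √(5.0099221 × 10^7) = 7078.1.

7078.1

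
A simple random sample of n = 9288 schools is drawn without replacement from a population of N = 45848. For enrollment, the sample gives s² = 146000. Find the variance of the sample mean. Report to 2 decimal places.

Under SRS without replacement, Var(ȳ) = (1 − f)·s²/n with f = n/N = 9288/45848 = 0.20258245.
Var(ȳ) = (1 − 0.20258245)·146000/9288 = 0.79741755·15.719208 = 12.534772.

12.53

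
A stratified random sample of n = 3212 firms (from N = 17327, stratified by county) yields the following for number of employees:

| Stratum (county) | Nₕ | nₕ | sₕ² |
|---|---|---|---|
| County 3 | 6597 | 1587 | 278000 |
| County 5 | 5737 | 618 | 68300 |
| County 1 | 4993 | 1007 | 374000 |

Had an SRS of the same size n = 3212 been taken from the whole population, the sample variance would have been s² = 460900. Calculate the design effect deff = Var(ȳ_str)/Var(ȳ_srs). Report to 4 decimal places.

0.4681

Var(ȳ_str) = Σ Wₕ²(1−fₕ)sₕ²/nₕ with Wₕ = Nₕ/17327:
  County 3: (6597/17327)²·(1−1587/6597)·278000/1587 = 19.284364
  County 5: (5737/17327)²·(1−618/5737)·68300/618 = 10.810741
  County 1: (4993/17327)²·(1−1007/4993)·374000/1007 = 24.620351
  → Var(ȳ_str) = 54.715456.
Var(ȳ_srs) = (1 − 3212/17327)·460900/3212 = 116.89305.
deff = 54.715456 / 116.89305 = 0.4681.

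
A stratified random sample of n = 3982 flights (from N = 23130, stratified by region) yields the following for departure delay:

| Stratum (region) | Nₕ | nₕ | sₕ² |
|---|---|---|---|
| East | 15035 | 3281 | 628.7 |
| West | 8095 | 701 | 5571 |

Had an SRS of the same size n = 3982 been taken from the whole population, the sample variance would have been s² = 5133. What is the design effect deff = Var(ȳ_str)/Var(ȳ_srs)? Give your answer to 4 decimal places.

0.8925

Var(ȳ_str) = Σ Wₕ²(1−fₕ)sₕ²/nₕ with Wₕ = Nₕ/23130:
  East: (15035/23130)²·(1−3281/15035)·628.7/3281 = 0.063295828
  West: (8095/23130)²·(1−701/8095)·5571/701 = 0.88911958
  → Var(ȳ_str) = 0.95241541.
Var(ȳ_srs) = (1 − 3982/23130)·5133/3982 = 1.0671311.
deff = 0.95241541 / 1.0671311 = 0.8925.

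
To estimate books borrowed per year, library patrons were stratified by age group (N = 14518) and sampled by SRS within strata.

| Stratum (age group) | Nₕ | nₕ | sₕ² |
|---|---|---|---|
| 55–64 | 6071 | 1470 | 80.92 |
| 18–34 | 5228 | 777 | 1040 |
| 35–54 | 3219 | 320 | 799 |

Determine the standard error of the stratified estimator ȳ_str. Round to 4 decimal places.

Var(ȳ_str) = Σₕ Wₕ²(1 − fₕ)sₕ²/nₕ with Wₕ = Nₕ/N, N = 14518.
55–64: Wₕ = 0.41817055; term = 0.41817055²·(1 − 0.24213474)·80.92/1470 = 0.0072952037.
18–34: Wₕ = 0.36010470; term = 0.36010470²·(1 − 0.14862280)·1040/777 = 0.14777192.
35–54: Wₕ = 0.22172476; term = 0.22172476²·(1 − 0.09940975)·799/320 = 0.11054839.
Sum = 0.26561551.
SE = √(0.26561551) = 0.5154.

0.5154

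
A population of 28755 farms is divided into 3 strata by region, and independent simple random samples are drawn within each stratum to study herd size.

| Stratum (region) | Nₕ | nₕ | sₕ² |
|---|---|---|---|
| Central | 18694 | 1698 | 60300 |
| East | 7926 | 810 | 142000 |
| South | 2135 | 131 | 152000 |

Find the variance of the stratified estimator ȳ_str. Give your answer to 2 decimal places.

Var(ȳ_str) = Σₕ Wₕ²(1 − fₕ)sₕ²/nₕ with Wₕ = Nₕ/N, N = 28755.
Central: Wₕ = 0.65011302; term = 0.65011302²·(1 − 0.09083128)·60300/1698 = 13.645889.
East: Wₕ = 0.27563902; term = 0.27563902²·(1 − 0.10219531)·142000/810 = 11.958221.
South: Wₕ = 0.07424796; term = 0.07424796²·(1 − 0.06135831)·152000/131 = 6.0040064.
Sum = 31.608116.

31.61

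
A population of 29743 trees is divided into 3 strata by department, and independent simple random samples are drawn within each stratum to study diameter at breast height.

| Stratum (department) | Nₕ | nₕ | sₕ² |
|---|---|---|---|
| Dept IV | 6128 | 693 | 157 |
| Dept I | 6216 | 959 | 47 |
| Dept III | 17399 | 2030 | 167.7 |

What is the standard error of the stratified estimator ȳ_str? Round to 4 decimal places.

Var(ȳ_str) = Σₕ Wₕ²(1 − fₕ)sₕ²/nₕ with Wₕ = Nₕ/N, N = 29743.
Dept IV: Wₕ = 0.20603167; term = 0.20603167²·(1 − 0.11308747)·157/693 = 0.0085293352.
Dept I: Wₕ = 0.20899035; term = 0.20899035²·(1 − 0.15427928)·47/959 = 0.0018103339.
Dept III: Wₕ = 0.58497798; term = 0.58497798²·(1 − 0.11667337)·167.7/2030 = 0.024971083.
Sum = 0.035310752.
SE = √(0.035310752) = 0.1879.

0.1879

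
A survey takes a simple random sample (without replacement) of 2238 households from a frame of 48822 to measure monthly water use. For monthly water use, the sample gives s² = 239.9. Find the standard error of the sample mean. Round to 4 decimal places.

0.3198

Under SRS without replacement, Var(ȳ) = (1 − f)·s²/n with f = n/N = 2238/48822 = 0.04583999.
Var(ȳ) = (1 − 0.04583999)·239.9/2238 = 0.95416001·0.10719392 = 0.10228015.
SE(ȳ) = √(0.10228015) = 0.3198.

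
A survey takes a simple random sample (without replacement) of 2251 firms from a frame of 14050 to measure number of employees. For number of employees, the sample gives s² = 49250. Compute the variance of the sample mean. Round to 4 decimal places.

18.3738

Under SRS without replacement, Var(ȳ) = (1 − f)·s²/n with f = n/N = 2251/14050 = 0.16021352.
Var(ȳ) = (1 − 0.16021352)·49250/2251 = 0.83978648·21.879165 = 18.373827.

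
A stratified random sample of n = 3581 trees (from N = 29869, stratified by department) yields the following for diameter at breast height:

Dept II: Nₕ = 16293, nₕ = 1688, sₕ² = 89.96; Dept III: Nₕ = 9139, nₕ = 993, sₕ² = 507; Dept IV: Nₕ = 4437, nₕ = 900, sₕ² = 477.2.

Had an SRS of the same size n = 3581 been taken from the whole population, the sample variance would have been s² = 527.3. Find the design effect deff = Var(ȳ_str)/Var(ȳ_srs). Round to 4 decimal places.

0.5104

Var(ȳ_str) = Σ Wₕ²(1−fₕ)sₕ²/nₕ with Wₕ = Nₕ/29869:
  Dept II: (16293/29869)²·(1−1688/16293)·89.96/1688 = 0.014214718
  Dept III: (9139/29869)²·(1−993/9139)·507/993 = 0.042604986
  Dept IV: (4437/29869)²·(1−900/4437)·477.2/900 = 0.0093269801
  → Var(ȳ_str) = 0.066146684.
Var(ȳ_srs) = (1 − 3581/29869)·527.3/3581 = 0.12959562.
deff = 0.066146684 / 0.12959562 = 0.5104.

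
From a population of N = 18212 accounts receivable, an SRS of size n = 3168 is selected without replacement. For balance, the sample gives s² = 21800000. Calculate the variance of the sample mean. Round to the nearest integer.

5684

Under SRS without replacement, Var(ȳ) = (1 − f)·s²/n with f = n/N = 3168/18212 = 0.17395124.
Var(ȳ) = (1 − 0.17395124)·21800000/3168 = 0.82604876·6881.3131 = 5684.3002.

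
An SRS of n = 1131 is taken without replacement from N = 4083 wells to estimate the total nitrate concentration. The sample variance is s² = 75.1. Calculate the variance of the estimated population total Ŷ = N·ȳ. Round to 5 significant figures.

800340

Var(Ŷ) = N²·Var(ȳ) = N²·(1 − n/N)·s²/n.
f = 1131/4083 = 0.27700220; Var(ȳ) = 0.72299780·75.1/1131 = 0.048008076.
Var(Ŷ) = 4083² · 0.048008076 = 800337.31.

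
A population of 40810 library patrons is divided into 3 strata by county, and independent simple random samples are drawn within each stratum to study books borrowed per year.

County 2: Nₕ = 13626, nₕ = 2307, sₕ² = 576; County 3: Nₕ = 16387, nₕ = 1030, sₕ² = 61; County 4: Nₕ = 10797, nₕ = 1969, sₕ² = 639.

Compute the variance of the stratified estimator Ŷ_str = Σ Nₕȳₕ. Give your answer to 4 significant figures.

Var(Ŷ_str) = Σₕ Nₕ²(1 − fₕ)sₕ²/nₕ.
County 2: 13626²·(1 − 2307/13626)·576/2307 = 3.8508033 × 10^7.
County 3: 16387²·(1 − 1030/16387)·61/1030 = 1.4903849 × 10^7.
County 4: 10797²·(1 − 1969/10797)·639/1969 = 3.0932895 × 10^7.
Sum = 8.4344777 × 10^7.

8.434 × 10^7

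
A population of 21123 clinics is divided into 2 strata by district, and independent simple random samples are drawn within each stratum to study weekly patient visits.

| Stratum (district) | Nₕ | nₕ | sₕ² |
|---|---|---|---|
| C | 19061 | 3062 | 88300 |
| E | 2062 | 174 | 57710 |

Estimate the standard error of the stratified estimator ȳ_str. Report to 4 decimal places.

Var(ȳ_str) = Σₕ Wₕ²(1 − fₕ)sₕ²/nₕ with Wₕ = Nₕ/N, N = 21123.
C: Wₕ = 0.90238129; term = 0.90238129²·(1 − 0.16064215)·88300/3062 = 19.709828.
E: Wₕ = 0.09761871; term = 0.09761871²·(1 − 0.08438409)·57710/174 = 2.8938851.
Sum = 22.603713.
SE = √(22.603713) = 4.7543.

4.7543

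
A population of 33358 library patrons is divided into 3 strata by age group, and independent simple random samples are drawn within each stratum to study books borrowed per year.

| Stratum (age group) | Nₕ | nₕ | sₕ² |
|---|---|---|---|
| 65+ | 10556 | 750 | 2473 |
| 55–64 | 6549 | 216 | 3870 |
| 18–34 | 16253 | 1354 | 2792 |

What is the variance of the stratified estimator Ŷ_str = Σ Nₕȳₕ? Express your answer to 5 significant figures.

1.5837 × 10^9

Var(Ŷ_str) = Σₕ Nₕ²(1 − fₕ)sₕ²/nₕ.
65+: 10556²·(1 − 750/10556)·2473/750 = 3.4131402 × 10^8.
55–64: 6549²·(1 − 216/6549)·3870/216 = 7.4309047 × 10^8.
18–34: 16253²·(1 − 1354/16253)·2792/1354 = 4.9932971 × 10^8.
Sum = 1.5837342 × 10^9.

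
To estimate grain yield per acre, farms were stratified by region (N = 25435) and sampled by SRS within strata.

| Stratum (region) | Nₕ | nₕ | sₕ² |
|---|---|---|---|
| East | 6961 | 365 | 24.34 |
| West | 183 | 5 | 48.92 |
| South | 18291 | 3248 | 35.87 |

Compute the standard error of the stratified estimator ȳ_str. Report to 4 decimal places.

0.0996

Var(ȳ_str) = Σₕ Wₕ²(1 − fₕ)sₕ²/nₕ with Wₕ = Nₕ/N, N = 25435.
East: Wₕ = 0.27367800; term = 0.27367800²·(1 − 0.05243499)·24.34/365 = 0.0047327821.
West: Wₕ = 0.00719481; term = 0.00719481²·(1 − 0.02732240)·48.92/5 = 4.9263363 × 10^-4.
South: Wₕ = 0.71912719; term = 0.71912719²·(1 − 0.17757367)·35.87/3248 = 0.0046970348.
Sum = 0.0099224505.
SE = √(0.0099224505) = 0.0996.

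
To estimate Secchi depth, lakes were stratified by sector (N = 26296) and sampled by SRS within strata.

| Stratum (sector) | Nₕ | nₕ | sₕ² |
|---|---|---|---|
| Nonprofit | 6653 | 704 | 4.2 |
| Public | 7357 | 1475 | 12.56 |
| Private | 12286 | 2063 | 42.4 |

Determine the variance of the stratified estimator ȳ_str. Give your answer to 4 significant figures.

0.004608

Var(ȳ_str) = Σₕ Wₕ²(1 − fₕ)sₕ²/nₕ with Wₕ = Nₕ/N, N = 26296.
Nonprofit: Wₕ = 0.25300426; term = 0.25300426²·(1 − 0.10581692)·4.2/704 = 3.4147486 × 10^-4.
Public: Wₕ = 0.27977639; term = 0.27977639²·(1 − 0.20048933)·12.56/1475 = 5.3289791 × 10^-4.
Private: Wₕ = 0.46721935; term = 0.46721935²·(1 − 0.16791470)·42.4/2063 = 0.0037331558.
Sum = 0.0046075286.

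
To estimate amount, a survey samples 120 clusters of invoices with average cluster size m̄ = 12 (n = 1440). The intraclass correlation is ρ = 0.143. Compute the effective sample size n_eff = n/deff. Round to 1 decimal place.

559.7

deff = 1 + (12 − 1)·0.143 = 1 + 1.573 = 2.573.
n_eff = 1440 / 2.573 = 559.7.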